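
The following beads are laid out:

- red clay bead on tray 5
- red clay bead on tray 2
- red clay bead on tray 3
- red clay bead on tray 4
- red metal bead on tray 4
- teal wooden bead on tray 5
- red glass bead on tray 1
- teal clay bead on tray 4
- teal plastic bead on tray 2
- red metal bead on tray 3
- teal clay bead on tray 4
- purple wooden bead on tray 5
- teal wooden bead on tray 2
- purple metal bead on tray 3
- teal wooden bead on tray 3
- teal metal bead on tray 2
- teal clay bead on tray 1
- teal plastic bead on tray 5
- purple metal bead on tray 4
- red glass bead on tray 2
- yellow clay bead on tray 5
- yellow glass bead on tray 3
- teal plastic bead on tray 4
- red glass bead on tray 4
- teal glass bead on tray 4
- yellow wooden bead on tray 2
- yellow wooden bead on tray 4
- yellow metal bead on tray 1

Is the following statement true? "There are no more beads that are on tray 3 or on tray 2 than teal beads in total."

True

beads on tray 3 or on tray 2: 11.
teal beads: 11.
The claim requires 11 ≤ 11, which holds.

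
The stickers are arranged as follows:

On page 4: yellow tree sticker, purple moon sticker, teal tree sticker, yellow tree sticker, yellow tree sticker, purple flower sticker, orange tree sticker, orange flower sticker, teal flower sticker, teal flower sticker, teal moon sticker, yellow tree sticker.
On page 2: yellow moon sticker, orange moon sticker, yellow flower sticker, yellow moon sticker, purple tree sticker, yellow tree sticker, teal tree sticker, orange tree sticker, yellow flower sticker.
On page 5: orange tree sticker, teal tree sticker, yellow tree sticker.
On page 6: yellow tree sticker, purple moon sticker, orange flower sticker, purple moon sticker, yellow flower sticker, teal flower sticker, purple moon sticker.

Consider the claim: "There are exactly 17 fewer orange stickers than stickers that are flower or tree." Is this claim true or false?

There are 6 orange stickers.
There are 23 stickers that are flower or tree.
The claim requires 23 − 6 (= 17) to equal 17, which holds.

True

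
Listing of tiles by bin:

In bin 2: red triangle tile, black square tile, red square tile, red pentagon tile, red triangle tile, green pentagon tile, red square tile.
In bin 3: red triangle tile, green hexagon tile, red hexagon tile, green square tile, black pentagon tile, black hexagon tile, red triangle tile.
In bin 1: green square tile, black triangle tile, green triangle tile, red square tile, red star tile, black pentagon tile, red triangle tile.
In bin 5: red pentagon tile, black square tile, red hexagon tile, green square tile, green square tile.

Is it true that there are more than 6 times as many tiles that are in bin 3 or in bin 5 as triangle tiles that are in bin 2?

|tiles in bin 3 or in bin 5| = 12.
|triangle tiles in bin 2| = 2.
The claim requires 12 > 6 × 2 = 12, which does not hold.

False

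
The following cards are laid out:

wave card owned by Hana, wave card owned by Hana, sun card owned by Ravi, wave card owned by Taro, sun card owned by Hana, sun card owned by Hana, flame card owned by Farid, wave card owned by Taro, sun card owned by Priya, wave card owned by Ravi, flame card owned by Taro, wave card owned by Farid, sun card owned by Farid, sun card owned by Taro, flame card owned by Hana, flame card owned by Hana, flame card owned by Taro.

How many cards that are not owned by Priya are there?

Total cards: 17; with the excluded value: 1; remaining 17 − 1 = 16.

16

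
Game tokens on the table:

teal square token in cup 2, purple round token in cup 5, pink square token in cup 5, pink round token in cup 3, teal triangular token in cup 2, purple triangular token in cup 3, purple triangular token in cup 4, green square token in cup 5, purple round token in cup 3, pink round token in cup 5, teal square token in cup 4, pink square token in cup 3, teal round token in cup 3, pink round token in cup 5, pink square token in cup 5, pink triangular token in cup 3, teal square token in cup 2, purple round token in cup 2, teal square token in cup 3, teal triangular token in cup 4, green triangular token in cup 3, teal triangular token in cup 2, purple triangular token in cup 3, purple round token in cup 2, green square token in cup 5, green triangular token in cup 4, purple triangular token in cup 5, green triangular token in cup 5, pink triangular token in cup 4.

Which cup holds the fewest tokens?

cup 4

Counts by cup: cup 3→9, cup 5→9, cup 2→6, cup 4→5.
The minimum is 5, held uniquely by cup 4.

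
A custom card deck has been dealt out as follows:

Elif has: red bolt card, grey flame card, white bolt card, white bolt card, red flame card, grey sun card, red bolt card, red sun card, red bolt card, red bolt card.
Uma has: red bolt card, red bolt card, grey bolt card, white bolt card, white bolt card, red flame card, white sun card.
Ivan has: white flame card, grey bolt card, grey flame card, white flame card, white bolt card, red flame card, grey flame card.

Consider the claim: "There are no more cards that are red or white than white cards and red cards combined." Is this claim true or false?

True

|cards that are red or white| = 18.
white cards: 8; red cards: 10; combined: 8 + 10 = 18.
The claim requires 18 ≤ 18, which holds.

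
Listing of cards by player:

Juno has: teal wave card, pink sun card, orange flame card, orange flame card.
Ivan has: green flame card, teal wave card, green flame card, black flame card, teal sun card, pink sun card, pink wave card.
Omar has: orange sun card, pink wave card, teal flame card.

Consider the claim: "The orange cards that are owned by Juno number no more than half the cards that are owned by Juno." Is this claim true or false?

True

orange cards owned by Juno: 2.
cards owned by Juno: 4.
The claim requires 2 × 2 = 4 ≤ 4, which holds.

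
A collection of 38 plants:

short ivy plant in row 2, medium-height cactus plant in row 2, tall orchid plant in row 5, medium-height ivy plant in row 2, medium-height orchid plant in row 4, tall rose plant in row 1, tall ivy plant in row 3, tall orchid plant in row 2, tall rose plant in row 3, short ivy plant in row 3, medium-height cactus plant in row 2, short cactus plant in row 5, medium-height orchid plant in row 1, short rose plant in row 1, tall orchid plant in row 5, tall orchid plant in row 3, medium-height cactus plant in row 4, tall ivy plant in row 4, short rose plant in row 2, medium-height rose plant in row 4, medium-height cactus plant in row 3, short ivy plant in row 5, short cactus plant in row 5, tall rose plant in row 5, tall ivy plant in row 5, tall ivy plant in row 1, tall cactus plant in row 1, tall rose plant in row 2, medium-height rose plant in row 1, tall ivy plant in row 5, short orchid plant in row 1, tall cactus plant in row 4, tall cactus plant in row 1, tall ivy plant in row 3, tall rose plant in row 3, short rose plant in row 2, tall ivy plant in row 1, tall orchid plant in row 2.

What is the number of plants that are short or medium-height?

medium-height: 9; short: 9; together 9 + 9 = 18.

18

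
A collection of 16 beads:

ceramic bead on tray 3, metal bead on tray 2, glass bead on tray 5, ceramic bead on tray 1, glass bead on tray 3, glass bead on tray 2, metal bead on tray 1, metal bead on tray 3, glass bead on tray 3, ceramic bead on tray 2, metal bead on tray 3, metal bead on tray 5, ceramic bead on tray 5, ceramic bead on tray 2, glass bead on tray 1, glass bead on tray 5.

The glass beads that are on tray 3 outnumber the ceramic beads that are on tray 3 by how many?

glass beads on tray 3: 2.
ceramic beads on tray 3: 1.
2 − 1 = 1.

1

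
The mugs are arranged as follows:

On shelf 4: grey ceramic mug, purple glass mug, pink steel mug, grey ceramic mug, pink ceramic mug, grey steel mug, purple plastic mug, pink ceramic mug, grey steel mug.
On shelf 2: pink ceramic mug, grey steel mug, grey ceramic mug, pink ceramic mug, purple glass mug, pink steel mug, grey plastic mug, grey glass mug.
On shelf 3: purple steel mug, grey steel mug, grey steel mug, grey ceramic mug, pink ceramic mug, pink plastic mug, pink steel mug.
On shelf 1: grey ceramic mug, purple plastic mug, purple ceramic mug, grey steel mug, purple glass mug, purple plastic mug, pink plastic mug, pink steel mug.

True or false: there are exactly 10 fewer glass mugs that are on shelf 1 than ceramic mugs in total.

|glass mugs on shelf 1| = 1.
|ceramic mugs| = 11.
The claim requires 11 − 1 (= 10) to equal 10, which holds.

True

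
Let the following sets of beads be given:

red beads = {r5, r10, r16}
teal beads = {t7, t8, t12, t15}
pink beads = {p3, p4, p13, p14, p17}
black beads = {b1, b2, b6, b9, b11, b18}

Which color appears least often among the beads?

red

Counts by color: black 6, pink 5, teal 4, red 3.
The minimum is 3, held uniquely by red.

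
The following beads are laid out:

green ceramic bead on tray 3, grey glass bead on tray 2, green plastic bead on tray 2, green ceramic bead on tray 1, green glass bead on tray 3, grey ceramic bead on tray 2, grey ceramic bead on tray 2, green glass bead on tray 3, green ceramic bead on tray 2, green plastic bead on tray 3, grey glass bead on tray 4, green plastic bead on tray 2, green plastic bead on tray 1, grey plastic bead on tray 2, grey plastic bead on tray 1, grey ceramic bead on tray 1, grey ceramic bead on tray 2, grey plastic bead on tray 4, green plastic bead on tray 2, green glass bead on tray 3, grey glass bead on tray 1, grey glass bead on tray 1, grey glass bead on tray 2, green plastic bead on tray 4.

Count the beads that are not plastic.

Total beads: 24; with the excluded value: 9; remaining 24 − 9 = 15.

15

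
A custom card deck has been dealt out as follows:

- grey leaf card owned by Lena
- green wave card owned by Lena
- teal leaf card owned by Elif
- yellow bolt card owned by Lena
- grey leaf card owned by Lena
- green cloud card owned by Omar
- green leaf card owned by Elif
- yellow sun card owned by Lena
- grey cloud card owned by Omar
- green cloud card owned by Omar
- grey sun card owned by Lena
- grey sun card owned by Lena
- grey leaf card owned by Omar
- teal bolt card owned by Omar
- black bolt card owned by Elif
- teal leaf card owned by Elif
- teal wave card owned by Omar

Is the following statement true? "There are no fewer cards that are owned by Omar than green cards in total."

True

Count of cards owned by Omar: 6.
There are 4 green cards.
The claim requires 6 ≥ 4, which holds.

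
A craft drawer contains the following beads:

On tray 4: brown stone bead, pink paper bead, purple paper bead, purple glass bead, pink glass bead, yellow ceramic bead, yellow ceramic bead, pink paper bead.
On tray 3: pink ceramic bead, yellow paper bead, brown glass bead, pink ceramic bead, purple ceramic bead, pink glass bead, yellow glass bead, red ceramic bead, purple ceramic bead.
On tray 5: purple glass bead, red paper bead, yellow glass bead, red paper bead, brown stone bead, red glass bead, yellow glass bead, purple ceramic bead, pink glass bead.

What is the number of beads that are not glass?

16

Total beads: 26; with the excluded value: 10; remaining 26 − 10 = 16.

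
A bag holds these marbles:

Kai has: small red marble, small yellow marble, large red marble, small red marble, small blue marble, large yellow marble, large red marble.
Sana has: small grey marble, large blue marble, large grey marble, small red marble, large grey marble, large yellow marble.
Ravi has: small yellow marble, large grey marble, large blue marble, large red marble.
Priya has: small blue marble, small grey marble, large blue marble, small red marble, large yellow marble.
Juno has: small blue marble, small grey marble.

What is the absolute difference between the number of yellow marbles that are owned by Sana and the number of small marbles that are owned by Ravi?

0

yellow marbles owned by Sana: 1. small marbles owned by Ravi: 1.
|1 − 1| = 1 − 1 = 0.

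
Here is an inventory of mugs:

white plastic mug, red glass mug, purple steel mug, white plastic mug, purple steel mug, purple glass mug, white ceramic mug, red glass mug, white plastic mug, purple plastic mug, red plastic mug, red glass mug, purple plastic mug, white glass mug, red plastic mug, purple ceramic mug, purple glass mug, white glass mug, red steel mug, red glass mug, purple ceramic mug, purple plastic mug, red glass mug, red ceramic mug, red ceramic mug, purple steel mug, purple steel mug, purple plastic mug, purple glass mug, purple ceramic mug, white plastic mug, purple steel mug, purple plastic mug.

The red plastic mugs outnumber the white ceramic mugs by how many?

1

red plastic mugs: 2.
white ceramic mugs: 1.
2 − 1 = 1.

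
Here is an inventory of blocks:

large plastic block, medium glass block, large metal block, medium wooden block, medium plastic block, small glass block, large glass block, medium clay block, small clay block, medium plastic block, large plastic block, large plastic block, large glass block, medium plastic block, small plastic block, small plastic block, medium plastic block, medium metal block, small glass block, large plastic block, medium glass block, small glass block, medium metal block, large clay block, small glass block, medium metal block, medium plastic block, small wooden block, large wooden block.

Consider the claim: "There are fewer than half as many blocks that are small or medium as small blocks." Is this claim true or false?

There are 20 blocks that are small or medium.
There are 8 small blocks.
The claim requires 2 × 20 = 40 < 8, which does not hold.

False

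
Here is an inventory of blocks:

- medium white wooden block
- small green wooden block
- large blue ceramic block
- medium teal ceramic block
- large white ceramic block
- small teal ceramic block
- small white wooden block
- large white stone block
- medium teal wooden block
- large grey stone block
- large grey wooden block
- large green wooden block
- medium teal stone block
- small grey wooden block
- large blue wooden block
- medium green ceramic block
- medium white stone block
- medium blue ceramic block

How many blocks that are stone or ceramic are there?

ceramic: 6; stone: 4; together 6 + 4 = 10.

10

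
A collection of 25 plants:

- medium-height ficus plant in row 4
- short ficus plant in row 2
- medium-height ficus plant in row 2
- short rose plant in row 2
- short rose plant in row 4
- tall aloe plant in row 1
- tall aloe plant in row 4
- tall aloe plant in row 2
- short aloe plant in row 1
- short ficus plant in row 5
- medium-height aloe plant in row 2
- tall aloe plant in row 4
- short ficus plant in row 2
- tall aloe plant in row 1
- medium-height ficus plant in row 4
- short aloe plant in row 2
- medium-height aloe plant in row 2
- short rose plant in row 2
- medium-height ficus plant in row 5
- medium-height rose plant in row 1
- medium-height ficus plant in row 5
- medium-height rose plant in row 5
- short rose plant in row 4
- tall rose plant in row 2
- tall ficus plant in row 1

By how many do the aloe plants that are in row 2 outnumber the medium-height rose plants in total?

2

aloe plants in row 2: 4.
medium-height rose plants: 2.
4 − 2 = 2.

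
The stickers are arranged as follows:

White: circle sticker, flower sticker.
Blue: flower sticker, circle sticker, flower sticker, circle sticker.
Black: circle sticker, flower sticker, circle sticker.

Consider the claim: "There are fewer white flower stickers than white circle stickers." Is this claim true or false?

There is 1 white flower sticker.
There is 1 white circle sticker.
The claim requires 1 < 1, which does not hold.

False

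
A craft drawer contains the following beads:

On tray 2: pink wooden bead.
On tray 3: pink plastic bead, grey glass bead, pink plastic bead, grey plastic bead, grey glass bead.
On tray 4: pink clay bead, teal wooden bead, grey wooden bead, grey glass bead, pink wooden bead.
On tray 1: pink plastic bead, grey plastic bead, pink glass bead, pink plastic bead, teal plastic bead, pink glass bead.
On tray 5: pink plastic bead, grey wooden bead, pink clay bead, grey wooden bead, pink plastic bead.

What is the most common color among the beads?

pink

Counts by color: pink 12, grey 8, teal 2.
The maximum is 12, held uniquely by pink.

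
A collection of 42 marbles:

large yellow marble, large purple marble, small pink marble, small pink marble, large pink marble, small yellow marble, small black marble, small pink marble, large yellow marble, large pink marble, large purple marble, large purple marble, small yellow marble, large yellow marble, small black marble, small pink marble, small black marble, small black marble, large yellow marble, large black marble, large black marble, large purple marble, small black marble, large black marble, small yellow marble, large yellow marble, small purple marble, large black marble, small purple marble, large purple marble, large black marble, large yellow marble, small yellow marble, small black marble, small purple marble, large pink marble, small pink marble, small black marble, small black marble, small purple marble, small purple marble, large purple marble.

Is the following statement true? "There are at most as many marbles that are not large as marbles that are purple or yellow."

There are 22 marbles that are not large.
There are 21 marbles that are purple or yellow.
The claim requires 22 ≤ 21, which does not hold.

False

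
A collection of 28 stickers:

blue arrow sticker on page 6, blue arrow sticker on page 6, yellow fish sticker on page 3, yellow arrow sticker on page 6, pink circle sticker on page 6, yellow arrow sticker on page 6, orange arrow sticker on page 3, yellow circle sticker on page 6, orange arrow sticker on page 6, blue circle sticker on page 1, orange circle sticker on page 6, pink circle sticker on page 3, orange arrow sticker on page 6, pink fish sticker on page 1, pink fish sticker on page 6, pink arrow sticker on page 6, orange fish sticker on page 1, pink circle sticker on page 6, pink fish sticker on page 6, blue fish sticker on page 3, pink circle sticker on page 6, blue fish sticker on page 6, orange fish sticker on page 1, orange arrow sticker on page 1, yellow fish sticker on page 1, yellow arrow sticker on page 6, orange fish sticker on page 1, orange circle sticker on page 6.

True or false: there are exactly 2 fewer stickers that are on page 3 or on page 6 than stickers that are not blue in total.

stickers on page 3 or on page 6: 21.
stickers that are not blue: 23.
The claim requires 23 − 21 (= 2) to equal 2, which holds.

True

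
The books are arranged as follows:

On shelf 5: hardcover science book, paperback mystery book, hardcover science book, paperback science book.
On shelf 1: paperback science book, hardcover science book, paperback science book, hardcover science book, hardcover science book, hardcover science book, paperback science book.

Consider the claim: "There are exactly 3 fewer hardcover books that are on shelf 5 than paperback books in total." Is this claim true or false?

True

|hardcover books on shelf 5| = 2.
|paperback books| = 5.
The claim requires 5 − 2 (= 3) to equal 3, which holds.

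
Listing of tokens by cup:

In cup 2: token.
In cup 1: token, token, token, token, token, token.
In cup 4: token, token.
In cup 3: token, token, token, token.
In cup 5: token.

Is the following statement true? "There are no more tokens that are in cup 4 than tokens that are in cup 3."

True

tokens in cup 4: 2.
tokens in cup 3: 4.
The claim requires 2 ≤ 4, which holds.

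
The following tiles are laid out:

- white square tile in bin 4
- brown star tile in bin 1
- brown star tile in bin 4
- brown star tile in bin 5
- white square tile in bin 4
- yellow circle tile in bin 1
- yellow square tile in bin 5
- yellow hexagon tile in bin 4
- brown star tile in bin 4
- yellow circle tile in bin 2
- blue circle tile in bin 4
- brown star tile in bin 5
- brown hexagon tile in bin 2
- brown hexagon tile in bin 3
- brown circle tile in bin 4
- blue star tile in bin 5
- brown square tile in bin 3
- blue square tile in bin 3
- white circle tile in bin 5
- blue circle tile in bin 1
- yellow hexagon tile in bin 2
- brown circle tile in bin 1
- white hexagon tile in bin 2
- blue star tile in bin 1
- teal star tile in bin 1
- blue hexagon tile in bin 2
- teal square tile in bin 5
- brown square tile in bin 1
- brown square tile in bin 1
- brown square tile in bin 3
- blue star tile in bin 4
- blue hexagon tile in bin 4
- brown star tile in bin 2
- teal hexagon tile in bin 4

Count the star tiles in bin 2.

1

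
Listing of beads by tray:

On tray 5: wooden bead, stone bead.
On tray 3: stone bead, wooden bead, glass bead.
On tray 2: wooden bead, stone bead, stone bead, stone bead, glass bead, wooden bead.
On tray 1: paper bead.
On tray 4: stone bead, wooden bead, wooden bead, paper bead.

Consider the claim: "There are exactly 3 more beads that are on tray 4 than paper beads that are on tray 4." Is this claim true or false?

There are 4 beads on tray 4.
There is 1 paper bead on tray 4.
The claim requires 4 − 1 (= 3) to equal 3, which holds.

True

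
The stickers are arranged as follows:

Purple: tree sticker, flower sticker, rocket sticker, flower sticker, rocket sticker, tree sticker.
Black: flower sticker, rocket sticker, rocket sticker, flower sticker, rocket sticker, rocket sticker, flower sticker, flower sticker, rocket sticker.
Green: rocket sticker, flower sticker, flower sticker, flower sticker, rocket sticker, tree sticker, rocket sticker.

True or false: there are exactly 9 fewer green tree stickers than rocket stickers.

True

There is 1 green tree sticker.
There are 10 rocket stickers.
The claim requires 10 − 1 (= 9) to equal 9, which holds.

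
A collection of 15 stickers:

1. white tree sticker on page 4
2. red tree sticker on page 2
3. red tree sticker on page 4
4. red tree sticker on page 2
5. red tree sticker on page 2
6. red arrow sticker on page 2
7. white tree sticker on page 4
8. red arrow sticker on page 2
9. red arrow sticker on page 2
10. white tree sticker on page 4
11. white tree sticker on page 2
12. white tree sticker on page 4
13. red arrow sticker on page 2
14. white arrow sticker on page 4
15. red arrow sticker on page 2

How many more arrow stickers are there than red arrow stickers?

arrow stickers: 6.
red arrow stickers: 5.
6 − 5 = 1.

1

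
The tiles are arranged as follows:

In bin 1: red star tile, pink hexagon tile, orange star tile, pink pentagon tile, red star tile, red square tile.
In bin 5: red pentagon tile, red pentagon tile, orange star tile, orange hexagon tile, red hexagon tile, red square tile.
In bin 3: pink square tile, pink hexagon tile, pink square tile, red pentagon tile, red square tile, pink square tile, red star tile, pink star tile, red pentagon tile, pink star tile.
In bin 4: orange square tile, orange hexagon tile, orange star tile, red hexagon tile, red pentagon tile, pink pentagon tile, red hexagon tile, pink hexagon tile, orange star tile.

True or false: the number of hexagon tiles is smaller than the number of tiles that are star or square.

True

There are 8 hexagon tiles.
There are 16 tiles that are star or square.
The claim requires 8 < 16, which holds.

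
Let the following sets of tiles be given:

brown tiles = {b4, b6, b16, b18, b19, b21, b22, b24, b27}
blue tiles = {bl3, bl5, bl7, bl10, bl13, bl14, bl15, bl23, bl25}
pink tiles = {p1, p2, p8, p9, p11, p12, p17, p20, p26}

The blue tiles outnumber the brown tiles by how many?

0

blue tiles: 9.
brown tiles: 9.
9 − 9 = 0.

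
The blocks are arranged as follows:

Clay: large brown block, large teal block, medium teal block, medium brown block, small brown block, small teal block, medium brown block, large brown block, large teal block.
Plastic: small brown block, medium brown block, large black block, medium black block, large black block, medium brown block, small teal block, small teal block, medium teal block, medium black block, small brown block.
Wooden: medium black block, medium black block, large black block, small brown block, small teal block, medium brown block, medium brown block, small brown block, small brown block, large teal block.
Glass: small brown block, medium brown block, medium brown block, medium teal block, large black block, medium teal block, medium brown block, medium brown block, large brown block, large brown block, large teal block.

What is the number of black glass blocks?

1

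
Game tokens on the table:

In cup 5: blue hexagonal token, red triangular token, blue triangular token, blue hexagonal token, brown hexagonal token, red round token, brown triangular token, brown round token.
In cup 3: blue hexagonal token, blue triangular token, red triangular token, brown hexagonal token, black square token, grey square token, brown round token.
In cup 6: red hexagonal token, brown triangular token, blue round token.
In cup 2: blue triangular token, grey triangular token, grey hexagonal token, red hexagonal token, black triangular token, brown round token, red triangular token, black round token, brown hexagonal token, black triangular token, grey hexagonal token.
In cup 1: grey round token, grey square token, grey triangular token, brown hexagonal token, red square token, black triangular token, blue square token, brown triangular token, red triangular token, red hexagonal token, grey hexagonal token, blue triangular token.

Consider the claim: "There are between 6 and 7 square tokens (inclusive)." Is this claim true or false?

False

There are 5 square tokens.
The claim requires 6 ≤ 5 ≤ 7, which does not hold.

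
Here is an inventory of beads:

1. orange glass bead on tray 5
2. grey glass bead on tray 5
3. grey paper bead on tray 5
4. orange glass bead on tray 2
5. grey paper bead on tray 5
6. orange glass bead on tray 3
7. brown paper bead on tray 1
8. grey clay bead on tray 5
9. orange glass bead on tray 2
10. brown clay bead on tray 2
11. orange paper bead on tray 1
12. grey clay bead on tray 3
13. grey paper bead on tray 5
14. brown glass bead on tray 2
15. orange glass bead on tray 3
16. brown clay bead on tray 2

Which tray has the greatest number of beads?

tray 5

Counts by tray: tray 5→6, tray 2→5, tray 3→3, tray 1→2.
The maximum is 6, held uniquely by tray 5.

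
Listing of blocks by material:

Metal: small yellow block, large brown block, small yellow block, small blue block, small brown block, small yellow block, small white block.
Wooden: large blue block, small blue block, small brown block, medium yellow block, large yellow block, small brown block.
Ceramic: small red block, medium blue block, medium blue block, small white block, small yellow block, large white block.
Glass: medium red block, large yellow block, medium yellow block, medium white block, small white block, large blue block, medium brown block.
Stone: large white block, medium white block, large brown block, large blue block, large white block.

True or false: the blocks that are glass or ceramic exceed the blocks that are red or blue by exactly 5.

|blocks that are glass or ceramic| = 13.
|blocks that are red or blue| = 9.
The claim requires 13 − 9 (= 4) to equal 5, which does not hold.

False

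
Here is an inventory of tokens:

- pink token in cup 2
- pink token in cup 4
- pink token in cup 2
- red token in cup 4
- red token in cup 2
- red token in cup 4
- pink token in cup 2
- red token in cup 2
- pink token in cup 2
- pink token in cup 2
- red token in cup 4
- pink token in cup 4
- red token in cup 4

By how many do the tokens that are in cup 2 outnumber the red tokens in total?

1

tokens in cup 2: 7.
red tokens: 6.
7 − 6 = 1.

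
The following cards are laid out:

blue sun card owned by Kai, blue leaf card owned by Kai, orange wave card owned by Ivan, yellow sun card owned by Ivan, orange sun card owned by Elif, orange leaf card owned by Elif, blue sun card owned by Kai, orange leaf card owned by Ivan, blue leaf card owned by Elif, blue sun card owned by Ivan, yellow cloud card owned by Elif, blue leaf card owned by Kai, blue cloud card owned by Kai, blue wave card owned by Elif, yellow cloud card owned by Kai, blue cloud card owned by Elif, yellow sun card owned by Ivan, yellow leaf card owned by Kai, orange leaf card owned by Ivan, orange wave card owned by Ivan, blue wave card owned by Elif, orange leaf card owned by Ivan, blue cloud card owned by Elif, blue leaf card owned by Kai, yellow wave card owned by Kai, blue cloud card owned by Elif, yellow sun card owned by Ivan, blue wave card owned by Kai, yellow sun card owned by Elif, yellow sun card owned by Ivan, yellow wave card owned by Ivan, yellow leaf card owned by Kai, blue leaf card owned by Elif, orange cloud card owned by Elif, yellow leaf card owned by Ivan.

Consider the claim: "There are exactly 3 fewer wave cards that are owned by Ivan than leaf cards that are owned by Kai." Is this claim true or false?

False

Count of wave cards owned by Ivan: 3.
Count of leaf cards owned by Kai: 5.
The claim requires 5 − 3 (= 2) to equal 3, which does not hold.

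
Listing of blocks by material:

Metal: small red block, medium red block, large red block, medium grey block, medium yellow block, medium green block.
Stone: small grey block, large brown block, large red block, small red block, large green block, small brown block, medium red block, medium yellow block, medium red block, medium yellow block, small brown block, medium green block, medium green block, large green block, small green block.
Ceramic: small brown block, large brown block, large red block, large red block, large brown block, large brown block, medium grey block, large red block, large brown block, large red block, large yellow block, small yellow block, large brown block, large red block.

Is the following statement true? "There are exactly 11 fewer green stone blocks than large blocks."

green stone blocks: 5.
large blocks: 16.
The claim requires 16 − 5 (= 11) to equal 11, which holds.

True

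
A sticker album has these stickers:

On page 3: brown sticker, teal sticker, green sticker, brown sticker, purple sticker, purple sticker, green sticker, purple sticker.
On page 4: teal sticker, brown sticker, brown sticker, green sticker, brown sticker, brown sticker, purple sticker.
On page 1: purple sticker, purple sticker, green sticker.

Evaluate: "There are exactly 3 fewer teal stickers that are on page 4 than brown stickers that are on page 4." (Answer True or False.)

True

teal stickers on page 4: 1.
brown stickers on page 4: 4.
The claim requires 4 − 1 (= 3) to equal 3, which holds.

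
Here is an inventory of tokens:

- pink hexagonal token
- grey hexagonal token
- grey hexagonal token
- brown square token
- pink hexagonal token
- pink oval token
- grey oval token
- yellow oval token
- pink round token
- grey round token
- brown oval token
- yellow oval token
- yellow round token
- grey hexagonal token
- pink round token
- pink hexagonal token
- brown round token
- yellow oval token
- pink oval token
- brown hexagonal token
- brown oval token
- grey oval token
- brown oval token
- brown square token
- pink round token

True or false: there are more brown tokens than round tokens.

|brown tokens| = 7.
|round tokens| = 6.
The claim requires 7 > 6, which holds.

True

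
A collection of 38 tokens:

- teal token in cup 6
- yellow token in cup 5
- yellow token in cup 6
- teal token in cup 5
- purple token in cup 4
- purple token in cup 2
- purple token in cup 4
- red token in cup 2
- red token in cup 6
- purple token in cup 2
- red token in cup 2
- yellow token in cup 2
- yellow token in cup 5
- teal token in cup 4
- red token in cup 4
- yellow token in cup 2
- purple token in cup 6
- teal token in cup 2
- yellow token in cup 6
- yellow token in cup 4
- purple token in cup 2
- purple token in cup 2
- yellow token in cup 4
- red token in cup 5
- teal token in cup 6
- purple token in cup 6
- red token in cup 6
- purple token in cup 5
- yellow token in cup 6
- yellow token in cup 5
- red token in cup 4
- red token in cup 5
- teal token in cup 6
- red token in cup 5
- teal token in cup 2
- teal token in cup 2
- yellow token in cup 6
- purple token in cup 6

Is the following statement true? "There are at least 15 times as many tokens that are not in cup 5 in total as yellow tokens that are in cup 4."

True

There are 30 tokens that are not in cup 5.
There are 2 yellow tokens in cup 4.
The claim requires 30 ≥ 15 × 2 = 30, which holds.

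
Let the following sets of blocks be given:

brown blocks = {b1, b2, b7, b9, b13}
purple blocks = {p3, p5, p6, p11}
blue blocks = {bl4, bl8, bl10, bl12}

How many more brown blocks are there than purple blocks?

brown blocks: 5.
purple blocks: 4.
5 − 4 = 1.

1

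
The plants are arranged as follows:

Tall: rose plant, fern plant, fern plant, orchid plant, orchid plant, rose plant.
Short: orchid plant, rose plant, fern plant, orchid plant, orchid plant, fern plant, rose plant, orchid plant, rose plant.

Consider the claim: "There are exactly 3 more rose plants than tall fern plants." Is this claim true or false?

There are 5 rose plants.
There are 2 tall fern plants.
The claim requires 5 − 2 (= 3) to equal 3, which holds.

True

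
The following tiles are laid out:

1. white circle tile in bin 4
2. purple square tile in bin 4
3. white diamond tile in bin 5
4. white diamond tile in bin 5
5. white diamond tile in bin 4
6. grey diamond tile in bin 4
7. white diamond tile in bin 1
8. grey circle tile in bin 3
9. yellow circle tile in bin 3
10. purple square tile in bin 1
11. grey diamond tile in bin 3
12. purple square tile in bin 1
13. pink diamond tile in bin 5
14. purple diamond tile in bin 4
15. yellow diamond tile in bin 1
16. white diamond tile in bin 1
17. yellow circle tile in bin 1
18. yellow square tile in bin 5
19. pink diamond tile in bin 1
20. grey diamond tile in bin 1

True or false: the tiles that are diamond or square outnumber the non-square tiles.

False

There are 16 tiles that are diamond or square.
There are 16 non-square tiles.
The claim requires 16 > 16, which does not hold.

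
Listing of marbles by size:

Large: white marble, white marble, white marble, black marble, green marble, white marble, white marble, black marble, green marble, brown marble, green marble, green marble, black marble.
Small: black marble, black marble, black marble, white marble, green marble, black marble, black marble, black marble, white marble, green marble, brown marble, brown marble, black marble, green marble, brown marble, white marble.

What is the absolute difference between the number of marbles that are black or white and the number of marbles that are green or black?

1

marbles that are black or white: 18. marbles that are green or black: 17.
|18 − 17| = 18 − 17 = 1.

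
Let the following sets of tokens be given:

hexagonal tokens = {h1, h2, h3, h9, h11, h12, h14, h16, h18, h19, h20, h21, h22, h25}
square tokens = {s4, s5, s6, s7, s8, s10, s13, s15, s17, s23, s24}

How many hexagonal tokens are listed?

14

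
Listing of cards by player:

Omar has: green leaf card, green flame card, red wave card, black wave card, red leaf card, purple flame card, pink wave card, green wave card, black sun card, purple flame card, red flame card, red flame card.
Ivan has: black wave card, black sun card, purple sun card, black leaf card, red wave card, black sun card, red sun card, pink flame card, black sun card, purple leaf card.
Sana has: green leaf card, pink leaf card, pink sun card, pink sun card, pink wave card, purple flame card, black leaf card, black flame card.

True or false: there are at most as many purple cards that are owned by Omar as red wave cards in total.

|purple cards owned by Omar| = 2.
|red wave cards| = 2.
The claim requires 2 ≤ 2, which holds.

True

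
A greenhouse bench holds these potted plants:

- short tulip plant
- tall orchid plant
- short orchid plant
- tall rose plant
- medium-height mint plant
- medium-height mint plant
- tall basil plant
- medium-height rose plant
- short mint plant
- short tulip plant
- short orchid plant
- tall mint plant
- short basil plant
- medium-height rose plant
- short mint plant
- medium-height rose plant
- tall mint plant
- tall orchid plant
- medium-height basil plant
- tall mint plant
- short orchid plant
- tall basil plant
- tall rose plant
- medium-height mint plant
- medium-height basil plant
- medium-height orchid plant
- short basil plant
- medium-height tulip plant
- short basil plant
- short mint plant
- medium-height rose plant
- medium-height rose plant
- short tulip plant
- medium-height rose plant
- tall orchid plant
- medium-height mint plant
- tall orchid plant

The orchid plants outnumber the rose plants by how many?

orchid plants: 8.
rose plants: 8.
8 − 8 = 0.

0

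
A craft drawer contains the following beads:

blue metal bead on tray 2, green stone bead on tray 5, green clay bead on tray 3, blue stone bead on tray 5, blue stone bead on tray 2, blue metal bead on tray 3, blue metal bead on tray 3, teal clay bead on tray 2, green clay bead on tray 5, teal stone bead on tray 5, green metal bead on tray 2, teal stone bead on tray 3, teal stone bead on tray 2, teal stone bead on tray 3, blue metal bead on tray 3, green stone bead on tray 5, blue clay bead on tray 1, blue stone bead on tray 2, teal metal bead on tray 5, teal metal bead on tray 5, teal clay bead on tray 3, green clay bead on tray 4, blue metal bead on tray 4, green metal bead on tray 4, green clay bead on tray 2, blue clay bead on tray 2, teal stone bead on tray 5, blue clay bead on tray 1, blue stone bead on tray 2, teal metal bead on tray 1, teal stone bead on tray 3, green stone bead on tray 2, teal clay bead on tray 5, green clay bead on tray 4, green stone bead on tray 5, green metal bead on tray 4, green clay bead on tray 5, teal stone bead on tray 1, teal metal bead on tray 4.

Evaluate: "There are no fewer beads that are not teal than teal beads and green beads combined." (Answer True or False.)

False

beads that are not teal: 25.
teal beads: 14; green beads: 13; combined: 14 + 13 = 27.
The claim requires 25 ≥ 27, which does not hold.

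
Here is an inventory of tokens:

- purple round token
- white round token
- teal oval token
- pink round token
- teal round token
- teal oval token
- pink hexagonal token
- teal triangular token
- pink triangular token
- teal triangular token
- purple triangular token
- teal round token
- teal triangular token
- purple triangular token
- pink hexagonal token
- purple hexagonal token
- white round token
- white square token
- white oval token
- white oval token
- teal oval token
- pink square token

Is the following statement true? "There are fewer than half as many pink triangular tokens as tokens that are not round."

True

|pink triangular tokens| = 1.
|tokens that are not round| = 16.
The claim requires 2 × 1 = 2 < 16, which holds.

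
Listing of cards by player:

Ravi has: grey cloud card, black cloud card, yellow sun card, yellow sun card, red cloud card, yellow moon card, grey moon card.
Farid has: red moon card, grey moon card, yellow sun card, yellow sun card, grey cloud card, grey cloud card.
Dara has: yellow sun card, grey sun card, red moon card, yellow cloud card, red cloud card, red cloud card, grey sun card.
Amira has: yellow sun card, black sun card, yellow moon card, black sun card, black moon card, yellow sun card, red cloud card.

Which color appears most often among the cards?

Counts by color: yellow 10, grey 7, red 6, black 4.
The maximum is 10, held uniquely by yellow.

yellow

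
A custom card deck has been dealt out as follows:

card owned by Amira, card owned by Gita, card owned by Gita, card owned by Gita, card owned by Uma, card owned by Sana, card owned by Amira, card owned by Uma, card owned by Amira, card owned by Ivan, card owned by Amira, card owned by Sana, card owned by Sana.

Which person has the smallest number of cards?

Ivan

Counts by player: Amira→4, Gita→3, Sana→3, Uma→2, Ivan→1.
The minimum is 1, held uniquely by Ivan.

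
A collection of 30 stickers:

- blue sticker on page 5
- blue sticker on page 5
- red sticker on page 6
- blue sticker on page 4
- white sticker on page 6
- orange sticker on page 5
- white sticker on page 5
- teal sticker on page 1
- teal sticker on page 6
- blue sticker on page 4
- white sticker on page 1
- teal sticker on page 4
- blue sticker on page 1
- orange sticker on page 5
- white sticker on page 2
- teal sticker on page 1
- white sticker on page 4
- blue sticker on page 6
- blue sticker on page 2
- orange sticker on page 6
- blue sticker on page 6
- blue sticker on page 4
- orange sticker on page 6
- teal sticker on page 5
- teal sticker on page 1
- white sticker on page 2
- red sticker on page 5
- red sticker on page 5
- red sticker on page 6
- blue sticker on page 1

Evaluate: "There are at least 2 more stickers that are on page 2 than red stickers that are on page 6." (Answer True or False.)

False

|stickers on page 2| = 3.
|red stickers on page 6| = 2.
The claim requires 3 − 2 = 1 ≥ 2, which does not hold.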